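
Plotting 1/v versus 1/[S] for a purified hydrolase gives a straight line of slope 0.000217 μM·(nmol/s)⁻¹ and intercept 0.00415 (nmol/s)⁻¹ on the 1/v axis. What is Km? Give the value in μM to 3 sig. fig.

y-intercept = 1/Vmax ⇒ Vmax = 241 nmol/s; slope = Km/Vmax ⇒ Km = slope × Vmax.
Km = 0.000217 × 241 = 0.0523 μM.

0.0523 μM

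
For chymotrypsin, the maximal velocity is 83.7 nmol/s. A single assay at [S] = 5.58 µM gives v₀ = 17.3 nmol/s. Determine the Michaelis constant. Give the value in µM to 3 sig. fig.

21.4 µM

From v = Vmax[S]/(Km+[S]), Km = [S](Vmax − v)/v.
Km = 5.58 × (83.7 − 17.3) / 17.3 = 370.5/17.3 = 21.4 µM.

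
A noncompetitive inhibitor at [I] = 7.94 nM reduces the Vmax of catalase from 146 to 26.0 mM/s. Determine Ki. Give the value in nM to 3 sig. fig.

1.72 nM

Noncompetitive: Vmax,app = Vmax/α with α = 1 + [I]/Ki.
α = Vmax/Vmax,app = 146/26.0 = 5.615.
Since α = 1 + [I]/Ki, [I]/Ki = 5.615 − 1 = 4.615 and Ki = 7.94/4.615 = 1.72 nM.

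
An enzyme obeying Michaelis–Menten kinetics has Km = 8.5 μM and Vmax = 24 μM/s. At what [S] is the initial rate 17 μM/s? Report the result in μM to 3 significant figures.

20.6 μM

The required fractional saturation is v/Vmax = 17/24 = 0.7083.
Then [S]/(Km+[S]) = 0.7083 ⇒ [S] = 8.5 × 0.7083/(1 − 0.7083) = 20.6 μM.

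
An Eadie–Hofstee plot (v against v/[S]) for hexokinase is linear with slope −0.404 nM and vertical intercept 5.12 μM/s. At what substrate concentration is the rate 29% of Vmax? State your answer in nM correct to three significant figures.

0.165 nM

The Eadie–Hofstee slope gives Km = 0.404 nM (slope = −Km).
v/Vmax = [S]/(Km+[S]) = 0.29 ⇒ [S] = Km·0.29/(1−0.29) = 0.404 × 0.4085 = 0.165 nM.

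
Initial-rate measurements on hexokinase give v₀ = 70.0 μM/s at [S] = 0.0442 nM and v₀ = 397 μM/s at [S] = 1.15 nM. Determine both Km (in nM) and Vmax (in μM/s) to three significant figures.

Km = 0.264 nM; Vmax = 488 μM/s

From v = Vmax[S]/(Km+[S]), each point gives Vmax = v(Km+[S])/[S].
Equating: 70.0(Km+0.0442)/0.0442 = 397(Km+1.15)/1.15.
1584·Km + 70.0 = 345.2·Km + 397, so (1584 − 345.2)·Km = 397 − 70.0.
Km = 327.0/1238 = 0.264 nM; then Vmax = 70.0(0.264+0.0442)/0.0442 = 488 μM/s.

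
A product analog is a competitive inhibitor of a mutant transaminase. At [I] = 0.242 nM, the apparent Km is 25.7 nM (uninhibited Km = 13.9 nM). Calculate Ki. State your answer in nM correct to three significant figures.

0.285 nM

Competitive: Km,app = α·Km with α = 1 + [I]/Ki.
α = Km,app/Km = 25.7/13.9 = 1.849.
Since α = 1 + [I]/Ki, [I]/Ki = 1.849 − 1 = 0.8489 and Ki = 0.242/0.8489 = 0.285 nM.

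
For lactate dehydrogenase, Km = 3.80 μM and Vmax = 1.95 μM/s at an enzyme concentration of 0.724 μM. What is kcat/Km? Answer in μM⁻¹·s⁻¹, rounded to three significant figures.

kcat = Vmax/[E]total = 1.95/0.724 = 2.69 s⁻¹.
kcat/Km = 2.69/3.80 = 0.709 μM⁻¹·s⁻¹.

0.709 μM⁻¹·s⁻¹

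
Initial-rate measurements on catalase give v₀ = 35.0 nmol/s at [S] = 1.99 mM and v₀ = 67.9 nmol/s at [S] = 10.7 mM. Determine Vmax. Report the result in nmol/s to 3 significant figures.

86.5 nmol/s

From v = Vmax[S]/(Km+[S]), each point gives Vmax = v(Km+[S])/[S].
Equating: 35.0(Km+1.99)/1.99 = 67.9(Km+10.7)/10.7.
17.59·Km + 35.0 = 6.346·Km + 67.9, so (17.59 − 6.346)·Km = 67.9 − 35.0.
Km = 32.90/11.24 = 2.93 mM; then Vmax = 35.0(2.93+1.99)/1.99 = 86.5 nmol/s.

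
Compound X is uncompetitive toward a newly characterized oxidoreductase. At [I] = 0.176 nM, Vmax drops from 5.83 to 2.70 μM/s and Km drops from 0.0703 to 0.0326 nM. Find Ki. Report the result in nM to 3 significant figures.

0.152 nM

Uncompetitive: Vmax,app = Vmax/α (and Km,app = Km/α) with α = 1 + [I]/Ki.
α = Vmax/Vmax,app = 5.83/2.70 = 2.159.
Since α = 1 + [I]/Ki, [I]/Ki = 2.159 − 1 = 1.159 and Ki = 0.176/1.159 = 0.152 nM.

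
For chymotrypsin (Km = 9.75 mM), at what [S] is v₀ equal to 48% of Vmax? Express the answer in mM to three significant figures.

v/Vmax = [S]/(Km+[S]) = 0.48, so [S] = Km·0.48/(1 − 0.48) = 9.75 × 0.9231.
[S] = 9.00 mM.

9.00 mM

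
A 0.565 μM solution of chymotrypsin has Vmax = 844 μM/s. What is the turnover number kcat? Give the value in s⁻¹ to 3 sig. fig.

kcat = Vmax/[E]total = 844 μM/s / 0.565 μM = 1490 s⁻¹.

1490 s⁻¹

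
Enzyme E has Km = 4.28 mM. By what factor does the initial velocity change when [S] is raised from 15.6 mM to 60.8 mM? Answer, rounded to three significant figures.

1.19

Since Vmax cancels, v₂/v₁ = [S]₂(Km+[S]₁) / [S]₁(Km+[S]₂).
= 60.8×(4.28+15.6) / (15.6×(4.28+60.8)) = 1209/1015 = 1.19.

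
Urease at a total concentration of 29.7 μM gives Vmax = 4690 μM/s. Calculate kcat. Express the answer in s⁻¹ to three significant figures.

kcat = Vmax/[E]total = 4690 μM/s / 29.7 μM = 158 s⁻¹.

158 s⁻¹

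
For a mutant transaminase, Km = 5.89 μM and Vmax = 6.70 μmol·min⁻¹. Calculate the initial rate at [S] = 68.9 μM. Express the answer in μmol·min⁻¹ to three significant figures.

v = Vmax·[S]/(Km + [S]) = 6.70 × 68.9 / (5.89 + 68.9)
  = 461.6 / 74.79 = 6.17 μmol·min⁻¹.

6.17 μmol·min⁻¹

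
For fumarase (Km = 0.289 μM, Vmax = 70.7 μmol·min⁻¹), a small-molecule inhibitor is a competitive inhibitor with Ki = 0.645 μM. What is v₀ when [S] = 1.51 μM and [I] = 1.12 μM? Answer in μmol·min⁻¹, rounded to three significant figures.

46.4 μmol·min⁻¹

α = 1 + [I]/Ki = 1 + 1.12/0.645 = 2.736.
For a competitive inhibitor, Vmax is unchanged and the apparent Km becomes α·Km: Km,app = 0.791 μM, Vmax,app = 70.7 μmol·min⁻¹.
v = Vmax,app·[S]/(Km,app + [S]) = 70.7 × 1.51/(0.791 + 1.51) = 46.4 μmol·min⁻¹.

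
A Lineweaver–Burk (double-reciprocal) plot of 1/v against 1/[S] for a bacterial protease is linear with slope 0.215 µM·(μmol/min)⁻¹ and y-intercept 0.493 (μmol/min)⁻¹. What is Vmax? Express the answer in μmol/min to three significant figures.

The y-intercept of a Lineweaver–Burk plot equals 1/Vmax, so Vmax = 1/0.493 = 2.03 μmol/min.

2.03 μmol/min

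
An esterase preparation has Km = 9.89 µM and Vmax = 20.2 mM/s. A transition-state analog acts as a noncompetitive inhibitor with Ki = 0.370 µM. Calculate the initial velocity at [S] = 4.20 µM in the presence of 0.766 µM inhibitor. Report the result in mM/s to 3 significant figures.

1.96 mM/s

With α = 1 + [I]/Ki = 1 + 0.766/0.370 = 3.070, the noncompetitive rate law is v = (Vmax/α)·[S] / (Km + [S]).
v = (20.2/3.070)×4.20 / (9.89 + 4.20) = 27.63/14.09 = 1.96 mM/s.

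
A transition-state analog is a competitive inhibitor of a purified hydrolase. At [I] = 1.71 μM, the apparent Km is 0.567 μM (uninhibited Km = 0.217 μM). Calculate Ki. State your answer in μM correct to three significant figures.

1.06 μM

Competitive: Km,app = α·Km with α = 1 + [I]/Ki.
α = Km,app/Km = 0.567/0.217 = 2.613.
Since α = 1 + [I]/Ki, [I]/Ki = 2.613 − 1 = 1.613 and Ki = 1.71/1.613 = 1.06 μM.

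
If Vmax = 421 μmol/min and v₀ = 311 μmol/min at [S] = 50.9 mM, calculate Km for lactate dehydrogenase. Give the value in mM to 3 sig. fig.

18.0 mM

From v = Vmax[S]/(Km+[S]), Km = [S](Vmax − v)/v.
Km = 50.9 × (421 − 311) / 311 = 5599/311 = 18.0 mM.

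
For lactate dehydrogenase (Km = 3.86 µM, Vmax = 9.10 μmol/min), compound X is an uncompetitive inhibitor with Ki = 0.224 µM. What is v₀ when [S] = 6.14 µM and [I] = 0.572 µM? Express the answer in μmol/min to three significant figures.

α = 1 + [I]/Ki = 1 + 0.572/0.224 = 3.554.
For an uncompetitive inhibitor, both parameters are divided by α, giving Vmax/α and Km/α: Km,app = 1.09 µM, Vmax,app = 2.56 μmol/min.
v = Vmax,app·[S]/(Km,app + [S]) = 2.56 × 6.14/(1.09 + 6.14) = 2.18 μmol/min.

2.18 μmol/min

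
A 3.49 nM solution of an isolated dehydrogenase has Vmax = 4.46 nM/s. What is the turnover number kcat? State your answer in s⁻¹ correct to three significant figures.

1.28 s⁻¹

kcat = Vmax/[E]total = 4.46 nM/s / 3.49 nM = 1.28 s⁻¹.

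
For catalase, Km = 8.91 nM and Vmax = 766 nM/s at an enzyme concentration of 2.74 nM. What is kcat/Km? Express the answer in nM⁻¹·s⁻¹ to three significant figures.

kcat = Vmax/[E]total = 766/2.74 = 280 s⁻¹.
kcat/Km = 280/8.91 = 31.4 nM⁻¹·s⁻¹.

31.4 nM⁻¹·s⁻¹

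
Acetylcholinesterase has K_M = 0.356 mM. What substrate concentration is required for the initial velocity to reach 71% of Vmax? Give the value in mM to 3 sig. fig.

0.872 mM

v/Vmax = [S]/(Km+[S]) = 0.71, so [S] = Km·0.71/(1 − 0.71) = 0.356 × 2.448.
[S] = 0.872 mM.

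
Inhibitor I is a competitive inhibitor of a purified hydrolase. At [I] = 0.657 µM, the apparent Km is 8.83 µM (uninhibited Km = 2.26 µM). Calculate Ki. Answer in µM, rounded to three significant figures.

0.226 µM

Competitive: Km,app = α·Km with α = 1 + [I]/Ki.
α = Km,app/Km = 8.83/2.26 = 3.907.
Ki = [I]/(α − 1) = 0.657/2.907 = 0.226 µM.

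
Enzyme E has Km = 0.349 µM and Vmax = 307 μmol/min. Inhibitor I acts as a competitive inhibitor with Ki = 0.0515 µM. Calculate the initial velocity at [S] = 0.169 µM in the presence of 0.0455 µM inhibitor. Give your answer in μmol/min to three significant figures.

62.8 μmol/min

α = 1 + [I]/Ki = 1 + 0.0455/0.0515 = 1.883.
For a competitive inhibitor, Vmax is unchanged and the apparent Km becomes α·Km: Km,app = 0.657 µM, Vmax,app = 307 μmol/min.
v = Vmax,app·[S]/(Km,app + [S]) = 307 × 0.169/(0.657 + 0.169) = 62.8 μmol/min.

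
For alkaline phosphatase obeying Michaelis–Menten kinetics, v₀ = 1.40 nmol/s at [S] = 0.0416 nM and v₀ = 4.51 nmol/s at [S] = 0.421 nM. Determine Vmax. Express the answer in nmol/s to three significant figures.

From v = Vmax[S]/(Km+[S]), each point gives Vmax = v(Km+[S])/[S].
Equating: 1.40(Km+0.0416)/0.0416 = 4.51(Km+0.421)/0.421.
33.65·Km + 1.40 = 10.71·Km + 4.51, so (33.65 − 10.71)·Km = 4.51 − 1.40.
Km = 3.110/22.94 = 0.136 nM; then Vmax = 1.40(0.136+0.0416)/0.0416 = 5.96 nmol/s.

5.96 nmol/s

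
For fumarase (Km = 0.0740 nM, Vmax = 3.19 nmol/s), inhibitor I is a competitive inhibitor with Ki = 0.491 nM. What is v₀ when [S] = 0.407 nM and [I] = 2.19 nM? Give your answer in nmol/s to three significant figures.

1.60 nmol/s

With α = 1 + [I]/Ki = 1 + 2.19/0.491 = 5.460, the competitive rate law is v = Vmax[S] / (αKm + [S]).
v = 3.19×0.407 / (5.460×0.0740 + 0.407) = 1.298/0.8111 = 1.60 nmol/s.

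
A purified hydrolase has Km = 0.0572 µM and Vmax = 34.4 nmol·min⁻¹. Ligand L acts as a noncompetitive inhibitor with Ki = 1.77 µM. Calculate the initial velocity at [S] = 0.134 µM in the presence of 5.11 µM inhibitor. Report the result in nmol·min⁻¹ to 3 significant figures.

With α = 1 + [I]/Ki = 1 + 5.11/1.77 = 3.887, the noncompetitive rate law is v = (Vmax/α)·[S] / (Km + [S]).
v = (34.4/3.887)×0.134 / (0.0572 + 0.134) = 1.186/0.1912 = 6.20 nmol·min⁻¹.

6.20 nmol·min⁻¹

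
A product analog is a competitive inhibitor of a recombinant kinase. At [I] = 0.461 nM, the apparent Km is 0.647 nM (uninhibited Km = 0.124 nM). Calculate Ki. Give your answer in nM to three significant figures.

Competitive: Km,app = α·Km with α = 1 + [I]/Ki.
α = Km,app/Km = 0.647/0.124 = 5.218.
Since α = 1 + [I]/Ki, [I]/Ki = 5.218 − 1 = 4.218 and Ki = 0.461/4.218 = 0.109 nM.

0.109 nM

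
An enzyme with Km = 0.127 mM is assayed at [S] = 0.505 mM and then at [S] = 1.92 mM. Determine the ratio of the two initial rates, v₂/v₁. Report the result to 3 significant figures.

1.17

The fractional saturations are [S]/(Km+[S]) = 0.505/0.6320 = 0.7991 and 1.92/2.047 = 0.9380.
v₂/v₁ is just their ratio: 0.9380/0.7991 = 1.17.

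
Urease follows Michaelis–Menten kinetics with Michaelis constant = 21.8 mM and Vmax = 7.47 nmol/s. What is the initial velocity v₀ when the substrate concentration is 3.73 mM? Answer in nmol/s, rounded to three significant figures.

[S]/(Km+[S]) = 3.73/25.53 = 0.1461, the fractional saturation.
v = 0.1461 × Vmax = 0.1461 × 7.47 = 1.09 nmol/s.

1.09 nmol/s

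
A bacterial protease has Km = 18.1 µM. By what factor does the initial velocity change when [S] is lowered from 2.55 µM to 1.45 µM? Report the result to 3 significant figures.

0.601

Since Vmax cancels, v₂/v₁ = [S]₂(Km+[S]₁) / [S]₁(Km+[S]₂).
= 1.45×(18.1+2.55) / (2.55×(18.1+1.45)) = 29.94/49.85 = 0.601.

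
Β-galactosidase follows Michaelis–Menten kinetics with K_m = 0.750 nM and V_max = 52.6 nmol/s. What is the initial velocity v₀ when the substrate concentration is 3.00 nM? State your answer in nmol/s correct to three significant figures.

v = Vmax·[S]/(Km + [S]) = 52.6 × 3.00 / (0.750 + 3.00)
  = 157.8 / 3.750 = 42.1 nmol/s.

42.1 nmol/s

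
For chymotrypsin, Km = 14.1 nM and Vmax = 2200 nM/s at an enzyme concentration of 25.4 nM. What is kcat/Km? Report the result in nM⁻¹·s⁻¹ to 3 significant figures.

6.14 nM⁻¹·s⁻¹

kcat = Vmax/[E]total = 2200/25.4 = 86.6 s⁻¹.
kcat/Km = 86.6/14.1 = 6.14 nM⁻¹·s⁻¹.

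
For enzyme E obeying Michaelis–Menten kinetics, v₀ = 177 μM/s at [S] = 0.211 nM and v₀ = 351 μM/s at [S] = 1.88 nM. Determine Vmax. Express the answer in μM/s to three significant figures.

In reciprocal form, 1/v = (Km/Vmax)·(1/[S]) + 1/Vmax. The two points give (1/[S], 1/v) = (4.739, 0.005650) and (0.5319, 0.002849).
Slope = (0.005650 − 0.002849)/(4.739 − 0.5319) = 0.0006657; intercept = 0.005650 − 0.0006657×4.739 = 0.002495.
Vmax = 1/intercept = 401 μM/s; Km = slope × Vmax = 0.0006657 × 401 = 0.267 nM.

401 μM/s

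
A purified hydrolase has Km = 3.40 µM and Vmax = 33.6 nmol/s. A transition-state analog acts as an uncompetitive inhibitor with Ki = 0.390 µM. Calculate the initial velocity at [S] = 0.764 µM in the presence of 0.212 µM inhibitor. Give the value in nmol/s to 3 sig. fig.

5.61 nmol/s

α = 1 + [I]/Ki = 1 + 0.212/0.390 = 1.544.
For an uncompetitive inhibitor, both parameters are divided by α, giving Vmax/α and Km/α: Km,app = 2.20 µM, Vmax,app = 21.8 nmol/s.
v = Vmax,app·[S]/(Km,app + [S]) = 21.8 × 0.764/(2.20 + 0.764) = 5.61 nmol/s.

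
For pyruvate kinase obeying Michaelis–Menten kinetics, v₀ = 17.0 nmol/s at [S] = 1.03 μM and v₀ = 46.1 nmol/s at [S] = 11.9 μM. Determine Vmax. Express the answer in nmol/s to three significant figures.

55.0 nmol/s

In reciprocal form, 1/v = (Km/Vmax)·(1/[S]) + 1/Vmax. The two points give (1/[S], 1/v) = (0.9709, 0.05882) and (0.08403, 0.02169).
Slope = (0.05882 − 0.02169)/(0.9709 − 0.08403) = 0.04187; intercept = 0.05882 − 0.04187×0.9709 = 0.01817.
Vmax = 1/intercept = 55.0 nmol/s; Km = slope × Vmax = 0.04187 × 55.0 = 2.30 μM.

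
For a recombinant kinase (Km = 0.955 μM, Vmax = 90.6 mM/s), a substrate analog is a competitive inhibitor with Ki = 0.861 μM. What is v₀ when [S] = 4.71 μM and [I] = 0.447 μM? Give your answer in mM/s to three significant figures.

69.3 mM/s

With α = 1 + [I]/Ki = 1 + 0.447/0.861 = 1.519, the competitive rate law is v = Vmax[S] / (αKm + [S]).
v = 90.6×4.71 / (1.519×0.955 + 4.71) = 426.7/6.161 = 69.3 mM/s.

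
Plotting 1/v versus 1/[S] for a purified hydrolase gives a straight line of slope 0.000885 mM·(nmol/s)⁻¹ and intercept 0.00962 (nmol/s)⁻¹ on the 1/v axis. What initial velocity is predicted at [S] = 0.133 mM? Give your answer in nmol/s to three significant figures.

61.4 nmol/s

The y-intercept is 1/Vmax, so Vmax = 1/0.00962 = 104 nmol/s.
The slope is Km/Vmax, so Km = 0.000885 × 104 = 0.0920 mM.
Then v = 104 × 0.133/(0.0920 + 0.133) = 61.4 nmol/s.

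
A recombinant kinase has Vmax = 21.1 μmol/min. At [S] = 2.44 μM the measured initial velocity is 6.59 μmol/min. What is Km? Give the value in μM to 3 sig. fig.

v/Vmax = 6.59/21.1 = 0.3123 = [S]/(Km+[S]).
So Km + [S] = [S]/0.3123 = 7.812 μM, giving Km = 7.812 − 2.44 = 5.37 μM.

5.37 μM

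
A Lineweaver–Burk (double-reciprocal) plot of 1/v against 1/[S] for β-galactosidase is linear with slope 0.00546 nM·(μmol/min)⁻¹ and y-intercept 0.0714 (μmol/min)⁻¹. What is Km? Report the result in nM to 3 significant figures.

y-intercept = 1/Vmax ⇒ Vmax = 14.0 μmol/min; slope = Km/Vmax ⇒ Km = slope × Vmax.
Km = 0.00546 × 14.0 = 0.0765 nM.

0.0765 nM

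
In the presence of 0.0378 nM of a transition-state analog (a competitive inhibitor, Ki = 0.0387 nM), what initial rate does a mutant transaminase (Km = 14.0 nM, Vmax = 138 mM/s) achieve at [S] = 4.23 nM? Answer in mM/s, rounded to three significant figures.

α = 1 + [I]/Ki = 1 + 0.0378/0.0387 = 1.977.
For a competitive inhibitor, Vmax is unchanged and the apparent Km becomes α·Km: Km,app = 27.7 nM, Vmax,app = 138 mM/s.
v = Vmax,app·[S]/(Km,app + [S]) = 138 × 4.23/(27.7 + 4.23) = 18.3 mM/s.

18.3 mM/s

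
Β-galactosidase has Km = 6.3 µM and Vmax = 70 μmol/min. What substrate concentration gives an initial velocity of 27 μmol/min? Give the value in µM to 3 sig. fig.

3.96 µM

The required fractional saturation is v/Vmax = 27/70 = 0.3857.
Then [S]/(Km+[S]) = 0.3857 ⇒ [S] = 6.3 × 0.3857/(1 − 0.3857) = 3.96 µM.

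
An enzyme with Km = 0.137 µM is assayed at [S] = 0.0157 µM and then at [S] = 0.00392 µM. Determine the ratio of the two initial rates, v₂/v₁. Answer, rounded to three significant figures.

Since Vmax cancels, v₂/v₁ = [S]₂(Km+[S]₁) / [S]₁(Km+[S]₂).
= 0.00392×(0.137+0.0157) / (0.0157×(0.137+0.00392)) = 0.0005986/0.002212 = 0.271.

0.271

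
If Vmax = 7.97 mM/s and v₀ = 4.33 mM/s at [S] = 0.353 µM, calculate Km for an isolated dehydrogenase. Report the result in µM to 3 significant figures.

0.297 µM

v/Vmax = 4.33/7.97 = 0.5433 = [S]/(Km+[S]).
So Km + [S] = [S]/0.5433 = 0.6497 µM, giving Km = 0.6497 − 0.353 = 0.297 µM.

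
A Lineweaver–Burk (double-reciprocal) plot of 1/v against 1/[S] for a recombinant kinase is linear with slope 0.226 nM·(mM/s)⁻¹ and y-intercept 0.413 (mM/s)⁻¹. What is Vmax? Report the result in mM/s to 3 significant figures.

2.42 mM/s

The y-intercept of a Lineweaver–Burk plot equals 1/Vmax, so Vmax = 1/0.413 = 2.42 mM/s.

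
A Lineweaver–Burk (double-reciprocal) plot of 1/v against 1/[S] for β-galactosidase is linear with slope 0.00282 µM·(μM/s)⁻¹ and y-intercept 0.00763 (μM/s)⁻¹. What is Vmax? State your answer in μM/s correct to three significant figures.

The y-intercept of a Lineweaver–Burk plot equals 1/Vmax, so Vmax = 1/0.00763 = 131 μM/s.

131 μM/s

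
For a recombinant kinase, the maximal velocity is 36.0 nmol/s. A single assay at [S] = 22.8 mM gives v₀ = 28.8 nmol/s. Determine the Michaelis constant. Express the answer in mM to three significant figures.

5.70 mM

From v = Vmax[S]/(Km+[S]), Km = [S](Vmax − v)/v.
Km = 22.8 × (36.0 − 28.8) / 28.8 = 164.2/28.8 = 5.70 mM.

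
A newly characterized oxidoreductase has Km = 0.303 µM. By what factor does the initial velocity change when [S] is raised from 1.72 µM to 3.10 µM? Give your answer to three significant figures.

Since Vmax cancels, v₂/v₁ = [S]₂(Km+[S]₁) / [S]₁(Km+[S]₂).
= 3.10×(0.303+1.72) / (1.72×(0.303+3.10)) = 6.271/5.853 = 1.07.

1.07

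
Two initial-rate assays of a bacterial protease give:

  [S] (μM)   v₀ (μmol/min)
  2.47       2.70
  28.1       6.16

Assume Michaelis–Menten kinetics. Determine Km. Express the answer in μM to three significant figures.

3.96 μM

In reciprocal form, 1/v = (Km/Vmax)·(1/[S]) + 1/Vmax. The two points give (1/[S], 1/v) = (0.4049, 0.3704) and (0.03559, 0.1623).
Slope = (0.3704 − 0.1623)/(0.4049 − 0.03559) = 0.5634; intercept = 0.3704 − 0.5634×0.4049 = 0.1423.
Vmax = 1/intercept = 7.03 μmol/min; Km = slope × Vmax = 0.5634 × 7.03 = 3.96 μM.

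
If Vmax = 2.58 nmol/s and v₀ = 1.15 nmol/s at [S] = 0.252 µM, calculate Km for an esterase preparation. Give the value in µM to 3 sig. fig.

v/Vmax = 1.15/2.58 = 0.4457 = [S]/(Km+[S]).
So Km + [S] = [S]/0.4457 = 0.5654 µM, giving Km = 0.5654 − 0.252 = 0.313 µM.

0.313 µM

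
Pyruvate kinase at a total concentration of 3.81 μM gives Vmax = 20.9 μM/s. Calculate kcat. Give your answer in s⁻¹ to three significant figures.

kcat = Vmax/[E]total = 20.9 μM/s / 3.81 μM = 5.49 s⁻¹.

5.49 s⁻¹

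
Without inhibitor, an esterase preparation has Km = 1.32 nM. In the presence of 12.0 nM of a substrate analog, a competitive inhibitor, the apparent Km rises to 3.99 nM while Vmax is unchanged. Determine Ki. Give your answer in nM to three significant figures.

5.93 nM

Competitive: Km,app = α·Km with α = 1 + [I]/Ki.
α = Km,app/Km = 3.99/1.32 = 3.023.
Ki = [I]/(α − 1) = 12.0/2.023 = 5.93 nM.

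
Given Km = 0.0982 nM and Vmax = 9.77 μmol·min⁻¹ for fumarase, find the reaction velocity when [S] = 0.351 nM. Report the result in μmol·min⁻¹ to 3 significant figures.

7.63 μmol·min⁻¹

v = Vmax·[S]/(Km + [S]) = 9.77 × 0.351 / (0.0982 + 0.351)
  = 3.429 / 0.4492 = 7.63 μmol·min⁻¹.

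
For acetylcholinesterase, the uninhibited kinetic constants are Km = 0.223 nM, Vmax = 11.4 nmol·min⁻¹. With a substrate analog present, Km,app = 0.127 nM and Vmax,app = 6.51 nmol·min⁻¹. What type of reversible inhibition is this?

Both Km and Vmax decrease by the same factor (~1.75-fold) — characteristic of uncompetitive inhibition.

uncompetitive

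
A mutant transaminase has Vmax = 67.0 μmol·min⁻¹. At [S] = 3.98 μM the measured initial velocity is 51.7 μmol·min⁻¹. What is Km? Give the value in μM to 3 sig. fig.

v/Vmax = 51.7/67.0 = 0.7716 = [S]/(Km+[S]).
So Km + [S] = [S]/0.7716 = 5.158 μM, giving Km = 5.158 − 3.98 = 1.18 μM.

1.18 μM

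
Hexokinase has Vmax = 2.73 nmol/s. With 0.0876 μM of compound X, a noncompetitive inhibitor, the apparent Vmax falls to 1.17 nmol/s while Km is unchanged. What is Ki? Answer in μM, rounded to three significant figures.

0.0657 μM

Noncompetitive: Vmax,app = Vmax/α with α = 1 + [I]/Ki.
α = Vmax/Vmax,app = 2.73/1.17 = 2.333.
Since α = 1 + [I]/Ki, [I]/Ki = 2.333 − 1 = 1.333 and Ki = 0.0876/1.333 = 0.0657 μM.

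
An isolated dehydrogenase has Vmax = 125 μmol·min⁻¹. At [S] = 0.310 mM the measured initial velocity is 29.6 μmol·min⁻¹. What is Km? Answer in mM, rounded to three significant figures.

0.999 mM

From v = Vmax[S]/(Km+[S]), Km = [S](Vmax − v)/v.
Km = 0.310 × (125 − 29.6) / 29.6 = 29.57/29.6 = 0.999 mM.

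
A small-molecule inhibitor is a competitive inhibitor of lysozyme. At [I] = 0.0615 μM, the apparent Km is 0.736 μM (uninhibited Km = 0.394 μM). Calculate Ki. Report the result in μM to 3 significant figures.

Competitive: Km,app = α·Km with α = 1 + [I]/Ki.
α = Km,app/Km = 0.736/0.394 = 1.868.
Since α = 1 + [I]/Ki, [I]/Ki = 1.868 − 1 = 0.8680 and Ki = 0.0615/0.8680 = 0.0709 μM.

0.0709 μM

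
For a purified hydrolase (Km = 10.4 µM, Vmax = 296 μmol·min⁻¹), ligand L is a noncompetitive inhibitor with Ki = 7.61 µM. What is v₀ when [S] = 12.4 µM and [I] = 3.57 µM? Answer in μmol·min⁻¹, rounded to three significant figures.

α = 1 + [I]/Ki = 1 + 3.57/7.61 = 1.469.
For a noncompetitive inhibitor, Vmax is reduced to Vmax/α while Km is unchanged: Km,app = 10.4 µM, Vmax,app = 201 μmol·min⁻¹.
v = Vmax,app·[S]/(Km,app + [S]) = 201 × 12.4/(10.4 + 12.4) = 110 μmol·min⁻¹.

110 μmol·min⁻¹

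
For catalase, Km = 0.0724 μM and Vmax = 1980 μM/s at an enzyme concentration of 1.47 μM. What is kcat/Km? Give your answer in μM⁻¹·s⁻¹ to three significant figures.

18600 μM⁻¹·s⁻¹

kcat = Vmax/[E]total = 1980/1.47 = 1350 s⁻¹.
kcat/Km = 1350/0.0724 = 18600 μM⁻¹·s⁻¹.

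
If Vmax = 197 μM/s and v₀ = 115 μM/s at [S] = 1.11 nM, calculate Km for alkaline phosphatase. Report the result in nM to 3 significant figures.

From v = Vmax[S]/(Km+[S]), Km = [S](Vmax − v)/v.
Km = 1.11 × (197 − 115) / 115 = 91.02/115 = 0.791 nM.

0.791 nM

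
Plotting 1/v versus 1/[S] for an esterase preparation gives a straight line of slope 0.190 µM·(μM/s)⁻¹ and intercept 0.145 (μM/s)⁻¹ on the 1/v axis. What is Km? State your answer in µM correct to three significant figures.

1.31 µM

y-intercept = 1/Vmax ⇒ Vmax = 6.90 μM/s; slope = Km/Vmax ⇒ Km = slope × Vmax.
Km = 0.190 × 6.90 = 1.31 µM.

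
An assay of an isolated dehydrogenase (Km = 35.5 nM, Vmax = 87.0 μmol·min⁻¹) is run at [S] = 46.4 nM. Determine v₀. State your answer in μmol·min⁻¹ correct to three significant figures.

[S]/(Km+[S]) = 46.4/81.90 = 0.5665, the fractional saturation.
v = 0.5665 × Vmax = 0.5665 × 87.0 = 49.3 μmol·min⁻¹.

49.3 μmol·min⁻¹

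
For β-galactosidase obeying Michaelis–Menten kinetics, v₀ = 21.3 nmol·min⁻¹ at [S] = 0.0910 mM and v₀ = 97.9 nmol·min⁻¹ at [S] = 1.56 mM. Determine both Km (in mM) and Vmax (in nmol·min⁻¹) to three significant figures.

In reciprocal form, 1/v = (Km/Vmax)·(1/[S]) + 1/Vmax. The two points give (1/[S], 1/v) = (10.99, 0.04695) and (0.6410, 0.01021).
Slope = (0.04695 − 0.01021)/(10.99 − 0.6410) = 0.003550; intercept = 0.04695 − 0.003550×10.99 = 0.007939.
Vmax = 1/intercept = 126 nmol·min⁻¹; Km = slope × Vmax = 0.003550 × 126 = 0.447 mM.

Km = 0.447 mM; Vmax = 126 nmol·min⁻¹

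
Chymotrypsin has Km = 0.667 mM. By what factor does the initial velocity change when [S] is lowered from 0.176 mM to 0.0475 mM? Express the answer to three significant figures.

Since Vmax cancels, v₂/v₁ = [S]₂(Km+[S]₁) / [S]₁(Km+[S]₂).
= 0.0475×(0.667+0.176) / (0.176×(0.667+0.0475)) = 0.04004/0.1258 = 0.318.

0.318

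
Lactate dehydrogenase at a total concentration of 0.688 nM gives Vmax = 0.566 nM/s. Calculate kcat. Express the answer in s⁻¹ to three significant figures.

kcat = Vmax/[E]total = 0.566 nM/s / 0.688 nM = 0.823 s⁻¹.

0.823 s⁻¹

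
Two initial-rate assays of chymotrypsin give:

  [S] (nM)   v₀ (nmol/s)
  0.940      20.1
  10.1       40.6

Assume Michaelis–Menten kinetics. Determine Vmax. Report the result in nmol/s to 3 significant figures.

In reciprocal form, 1/v = (Km/Vmax)·(1/[S]) + 1/Vmax. The two points give (1/[S], 1/v) = (1.064, 0.04975) and (0.09901, 0.02463).
Slope = (0.04975 − 0.02463)/(1.064 − 0.09901) = 0.02604; intercept = 0.04975 − 0.02604×1.064 = 0.02205.
Vmax = 1/intercept = 45.3 nmol/s; Km = slope × Vmax = 0.02604 × 45.3 = 1.18 nM.

45.3 nmol/s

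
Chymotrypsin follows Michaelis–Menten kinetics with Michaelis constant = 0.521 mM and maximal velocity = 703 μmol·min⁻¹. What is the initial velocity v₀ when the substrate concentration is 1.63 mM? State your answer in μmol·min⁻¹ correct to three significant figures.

v = Vmax·[S]/(Km + [S]) = 703 × 1.63 / (0.521 + 1.63)
  = 1146 / 2.151 = 533 μmol·min⁻¹.

533 μmol·min⁻¹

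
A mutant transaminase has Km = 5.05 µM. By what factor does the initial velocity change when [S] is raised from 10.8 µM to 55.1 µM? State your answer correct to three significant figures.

The fractional saturations are [S]/(Km+[S]) = 10.8/15.85 = 0.6814 and 55.1/60.15 = 0.9160.
v₂/v₁ is just their ratio: 0.9160/0.6814 = 1.34.

1.34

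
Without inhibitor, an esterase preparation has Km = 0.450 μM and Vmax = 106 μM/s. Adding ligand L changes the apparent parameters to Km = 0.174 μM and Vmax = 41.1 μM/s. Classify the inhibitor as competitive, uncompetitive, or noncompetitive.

uncompetitive

Both Km and Vmax decrease by the same factor (~2.58-fold) — characteristic of uncompetitive inhibition.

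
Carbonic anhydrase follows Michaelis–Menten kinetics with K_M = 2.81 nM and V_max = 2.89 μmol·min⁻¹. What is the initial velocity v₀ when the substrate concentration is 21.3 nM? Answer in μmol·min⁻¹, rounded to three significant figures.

v = Vmax·[S]/(Km + [S]) = 2.89 × 21.3 / (2.81 + 21.3)
  = 61.56 / 24.11 = 2.55 μmol·min⁻¹.

2.55 μmol·min⁻¹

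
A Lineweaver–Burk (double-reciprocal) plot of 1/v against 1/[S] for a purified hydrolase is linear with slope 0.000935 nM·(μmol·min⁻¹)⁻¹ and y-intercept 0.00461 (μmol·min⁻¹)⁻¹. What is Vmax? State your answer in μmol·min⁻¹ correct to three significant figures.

The y-intercept of a Lineweaver–Burk plot equals 1/Vmax, so Vmax = 1/0.00461 = 217 μmol·min⁻¹.

217 μmol·min⁻¹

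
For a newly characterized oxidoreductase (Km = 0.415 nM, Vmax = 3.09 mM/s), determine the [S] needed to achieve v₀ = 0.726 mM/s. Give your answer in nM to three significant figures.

0.127 nM

The required fractional saturation is v/Vmax = 0.726/3.09 = 0.2350.
Then [S]/(Km+[S]) = 0.2350 ⇒ [S] = 0.415 × 0.2350/(1 − 0.2350) = 0.127 nM.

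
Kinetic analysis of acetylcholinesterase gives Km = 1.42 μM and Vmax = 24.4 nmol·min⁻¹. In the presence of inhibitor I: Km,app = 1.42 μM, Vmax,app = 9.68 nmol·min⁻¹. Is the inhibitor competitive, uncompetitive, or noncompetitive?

noncompetitive

Vmax decreases (24.4 → 9.68 nmol·min⁻¹) while Km is unchanged — pure noncompetitive inhibition.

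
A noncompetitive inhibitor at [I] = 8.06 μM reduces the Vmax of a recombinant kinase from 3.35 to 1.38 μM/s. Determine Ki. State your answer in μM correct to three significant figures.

5.65 μM

Noncompetitive: Vmax,app = Vmax/α with α = 1 + [I]/Ki.
α = Vmax/Vmax,app = 3.35/1.38 = 2.428.
Ki = [I]/(α − 1) = 8.06/1.428 = 5.65 μM.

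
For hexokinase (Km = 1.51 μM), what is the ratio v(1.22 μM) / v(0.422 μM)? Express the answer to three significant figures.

2.05

The fractional saturations are [S]/(Km+[S]) = 0.422/1.932 = 0.2184 and 1.22/2.730 = 0.4469.
v₂/v₁ is just their ratio: 0.4469/0.2184 = 2.05.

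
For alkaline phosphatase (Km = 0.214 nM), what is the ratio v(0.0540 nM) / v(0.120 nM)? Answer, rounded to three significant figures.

The fractional saturations are [S]/(Km+[S]) = 0.120/0.3340 = 0.3593 and 0.0540/0.2680 = 0.2015.
v₂/v₁ is just their ratio: 0.2015/0.3593 = 0.561.

0.561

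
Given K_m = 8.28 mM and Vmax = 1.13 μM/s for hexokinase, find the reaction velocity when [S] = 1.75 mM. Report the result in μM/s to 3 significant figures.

0.197 μM/s

v = Vmax·[S]/(Km + [S]) = 1.13 × 1.75 / (8.28 + 1.75)
  = 1.977 / 10.03 = 0.197 μM/s.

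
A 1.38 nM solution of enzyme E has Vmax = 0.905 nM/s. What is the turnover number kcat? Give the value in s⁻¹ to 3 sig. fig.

kcat = Vmax/[E]total = 0.905 nM/s / 1.38 nM = 0.656 s⁻¹.

0.656 s⁻¹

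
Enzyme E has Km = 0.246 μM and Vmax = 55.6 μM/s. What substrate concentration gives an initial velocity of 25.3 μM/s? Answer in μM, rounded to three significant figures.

0.205 μM

Rearranging v = Vmax[S]/(Km+[S]) gives [S] = Km·v/(Vmax − v).
[S] = 0.246 × 25.3 / (55.6 − 25.3) = 6.224/30.30 = 0.205 μM.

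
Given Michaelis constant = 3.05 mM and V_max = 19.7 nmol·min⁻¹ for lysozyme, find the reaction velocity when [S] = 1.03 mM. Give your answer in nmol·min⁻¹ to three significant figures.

v = Vmax·[S]/(Km + [S]) = 19.7 × 1.03 / (3.05 + 1.03)
  = 20.29 / 4.080 = 4.97 nmol·min⁻¹.

4.97 nmol·min⁻¹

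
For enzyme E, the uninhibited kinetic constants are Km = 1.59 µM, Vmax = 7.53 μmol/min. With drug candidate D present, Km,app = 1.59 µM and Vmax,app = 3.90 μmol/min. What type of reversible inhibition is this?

Vmax decreases (7.53 → 3.90 μmol/min) while Km is unchanged — pure noncompetitive inhibition.

noncompetitive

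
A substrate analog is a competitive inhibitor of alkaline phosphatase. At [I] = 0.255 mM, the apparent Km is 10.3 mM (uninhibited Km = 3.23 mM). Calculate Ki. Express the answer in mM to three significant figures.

Competitive: Km,app = α·Km with α = 1 + [I]/Ki.
α = Km,app/Km = 10.3/3.23 = 3.189.
Ki = [I]/(α − 1) = 0.255/2.189 = 0.116 mM.

0.116 mM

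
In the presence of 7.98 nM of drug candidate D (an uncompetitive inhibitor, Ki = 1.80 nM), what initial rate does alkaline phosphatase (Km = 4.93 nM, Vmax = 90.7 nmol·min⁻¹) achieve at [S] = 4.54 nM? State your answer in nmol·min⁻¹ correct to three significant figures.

13.9 nmol·min⁻¹

With α = 1 + [I]/Ki = 1 + 7.98/1.80 = 5.433, the uncompetitive rate law is v = (Vmax/α)·[S] / (Km/α + [S]).
v = (90.7/5.433)×4.54 / (4.93/5.433 + 4.54) = 75.79/5.447 = 13.9 nmol·min⁻¹.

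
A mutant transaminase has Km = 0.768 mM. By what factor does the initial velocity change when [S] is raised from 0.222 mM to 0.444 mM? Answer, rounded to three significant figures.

1.63

Since Vmax cancels, v₂/v₁ = [S]₂(Km+[S]₁) / [S]₁(Km+[S]₂).
= 0.444×(0.768+0.222) / (0.222×(0.768+0.444)) = 0.4396/0.2691 = 1.63.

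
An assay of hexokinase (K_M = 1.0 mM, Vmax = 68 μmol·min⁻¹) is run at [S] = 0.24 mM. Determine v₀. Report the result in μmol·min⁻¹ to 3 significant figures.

[S]/(Km+[S]) = 0.24/1.240 = 0.1935, the fractional saturation.
v = 0.1935 × Vmax = 0.1935 × 68 = 13.2 μmol·min⁻¹.

13.2 μmol·min⁻¹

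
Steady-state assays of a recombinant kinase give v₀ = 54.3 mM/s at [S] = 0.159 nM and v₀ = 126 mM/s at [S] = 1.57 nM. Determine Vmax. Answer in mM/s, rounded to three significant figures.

In reciprocal form, 1/v = (Km/Vmax)·(1/[S]) + 1/Vmax. The two points give (1/[S], 1/v) = (6.289, 0.01842) and (0.6369, 0.007937).
Slope = (0.01842 − 0.007937)/(6.289 − 0.6369) = 0.001854; intercept = 0.01842 − 0.001854×6.289 = 0.006756.
Vmax = 1/intercept = 148 mM/s; Km = slope × Vmax = 0.001854 × 148 = 0.274 nM.

148 mM/s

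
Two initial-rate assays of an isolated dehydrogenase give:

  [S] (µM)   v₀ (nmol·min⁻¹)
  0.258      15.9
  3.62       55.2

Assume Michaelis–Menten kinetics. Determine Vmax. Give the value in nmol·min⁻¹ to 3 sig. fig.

In reciprocal form, 1/v = (Km/Vmax)·(1/[S]) + 1/Vmax. The two points give (1/[S], 1/v) = (3.876, 0.06289) and (0.2762, 0.01812).
Slope = (0.06289 − 0.01812)/(3.876 − 0.2762) = 0.01244; intercept = 0.06289 − 0.01244×3.876 = 0.01468.
Vmax = 1/intercept = 68.1 nmol·min⁻¹; Km = slope × Vmax = 0.01244 × 68.1 = 0.847 µM.

68.1 nmol·min⁻¹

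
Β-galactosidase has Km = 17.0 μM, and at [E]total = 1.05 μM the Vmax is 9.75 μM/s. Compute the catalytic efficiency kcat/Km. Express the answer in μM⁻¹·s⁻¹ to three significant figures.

0.546 μM⁻¹·s⁻¹

kcat = Vmax/[E]total = 9.75/1.05 = 9.29 s⁻¹.
kcat/Km = 9.29/17.0 = 0.546 μM⁻¹·s⁻¹.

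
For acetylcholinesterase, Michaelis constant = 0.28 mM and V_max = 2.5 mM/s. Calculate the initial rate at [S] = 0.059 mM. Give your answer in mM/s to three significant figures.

v = Vmax·[S]/(Km + [S]) = 2.5 × 0.059 / (0.28 + 0.059)
  = 0.1475 / 0.3390 = 0.435 mM/s.

0.435 mM/s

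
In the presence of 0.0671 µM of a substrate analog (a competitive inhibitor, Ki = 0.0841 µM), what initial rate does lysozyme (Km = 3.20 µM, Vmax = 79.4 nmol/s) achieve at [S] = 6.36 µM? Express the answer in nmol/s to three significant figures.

With α = 1 + [I]/Ki = 1 + 0.0671/0.0841 = 1.798, the competitive rate law is v = Vmax[S] / (αKm + [S]).
v = 79.4×6.36 / (1.798×3.20 + 6.36) = 505.0/12.11 = 41.7 nmol/s.

41.7 nmol/s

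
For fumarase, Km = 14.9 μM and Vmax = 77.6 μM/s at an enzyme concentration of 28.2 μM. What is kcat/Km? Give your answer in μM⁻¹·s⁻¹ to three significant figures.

kcat = Vmax/[E]total = 77.6/28.2 = 2.75 s⁻¹.
kcat/Km = 2.75/14.9 = 0.185 μM⁻¹·s⁻¹.

0.185 μM⁻¹·s⁻¹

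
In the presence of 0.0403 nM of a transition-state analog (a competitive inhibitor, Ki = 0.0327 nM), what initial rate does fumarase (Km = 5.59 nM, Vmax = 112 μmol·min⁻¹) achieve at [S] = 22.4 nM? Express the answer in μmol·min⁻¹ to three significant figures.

71.9 μmol·min⁻¹

α = 1 + [I]/Ki = 1 + 0.0403/0.0327 = 2.232.
For a competitive inhibitor, Vmax is unchanged and the apparent Km becomes α·Km: Km,app = 12.5 nM, Vmax,app = 112 μmol·min⁻¹.
v = Vmax,app·[S]/(Km,app + [S]) = 112 × 22.4/(12.5 + 22.4) = 71.9 μmol·min⁻¹.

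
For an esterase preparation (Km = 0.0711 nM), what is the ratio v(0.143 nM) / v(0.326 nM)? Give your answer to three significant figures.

The fractional saturations are [S]/(Km+[S]) = 0.326/0.3971 = 0.8210 and 0.143/0.2141 = 0.6679.
v₂/v₁ is just their ratio: 0.6679/0.8210 = 0.814.

0.814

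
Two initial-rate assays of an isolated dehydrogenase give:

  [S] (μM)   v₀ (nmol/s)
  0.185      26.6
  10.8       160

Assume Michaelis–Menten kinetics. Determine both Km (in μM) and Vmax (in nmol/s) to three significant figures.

Km = 1.03 μM; Vmax = 175 nmol/s

From v = Vmax[S]/(Km+[S]), each point gives Vmax = v(Km+[S])/[S].
Equating: 26.6(Km+0.185)/0.185 = 160(Km+10.8)/10.8.
143.8·Km + 26.6 = 14.81·Km + 160, so (143.8 − 14.81)·Km = 160 − 26.6.
Km = 133.4/129.0 = 1.03 μM; then Vmax = 26.6(1.03+0.185)/0.185 = 175 nmol/s.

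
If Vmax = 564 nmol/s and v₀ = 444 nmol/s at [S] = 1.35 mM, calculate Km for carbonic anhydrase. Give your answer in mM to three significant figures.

0.365 mM

From v = Vmax[S]/(Km+[S]), Km = [S](Vmax − v)/v.
Km = 1.35 × (564 − 444) / 444 = 162.0/444 = 0.365 mM.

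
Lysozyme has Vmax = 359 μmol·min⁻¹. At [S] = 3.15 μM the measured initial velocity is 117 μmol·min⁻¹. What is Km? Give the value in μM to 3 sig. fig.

From v = Vmax[S]/(Km+[S]), Km = [S](Vmax − v)/v.
Km = 3.15 × (359 − 117) / 117 = 762.3/117 = 6.52 μM.

6.52 μM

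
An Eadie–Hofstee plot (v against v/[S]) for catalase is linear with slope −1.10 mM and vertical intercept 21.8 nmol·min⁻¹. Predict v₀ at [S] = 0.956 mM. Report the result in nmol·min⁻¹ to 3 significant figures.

In the Eadie–Hofstee form v = Vmax − Km·(v/[S]), the slope is −Km and the intercept is Vmax, so Km = 1.10 mM and Vmax = 21.8 nmol·min⁻¹.
v = 21.8 × 0.956/(1.10 + 0.956) = 10.1 nmol·min⁻¹.

10.1 nmol·min⁻¹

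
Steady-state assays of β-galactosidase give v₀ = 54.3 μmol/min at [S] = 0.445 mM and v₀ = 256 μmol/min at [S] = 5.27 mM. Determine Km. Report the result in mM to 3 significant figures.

2.75 mM

In reciprocal form, 1/v = (Km/Vmax)·(1/[S]) + 1/Vmax. The two points give (1/[S], 1/v) = (2.247, 0.01842) and (0.1898, 0.003906).
Slope = (0.01842 − 0.003906)/(2.247 − 0.1898) = 0.007052; intercept = 0.01842 − 0.007052×2.247 = 0.002568.
Vmax = 1/intercept = 389 μmol/min; Km = slope × Vmax = 0.007052 × 389 = 2.75 mM.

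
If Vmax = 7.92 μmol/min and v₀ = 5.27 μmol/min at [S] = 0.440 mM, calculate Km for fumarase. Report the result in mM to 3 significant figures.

v/Vmax = 5.27/7.92 = 0.6654 = [S]/(Km+[S]).
So Km + [S] = [S]/0.6654 = 0.6613 mM, giving Km = 0.6613 − 0.440 = 0.221 mM.

0.221 mM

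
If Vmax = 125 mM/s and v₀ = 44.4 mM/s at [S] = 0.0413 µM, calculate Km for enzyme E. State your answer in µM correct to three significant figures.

0.0750 µM

From v = Vmax[S]/(Km+[S]), Km = [S](Vmax − v)/v.
Km = 0.0413 × (125 − 44.4) / 44.4 = 3.329/44.4 = 0.0750 µM.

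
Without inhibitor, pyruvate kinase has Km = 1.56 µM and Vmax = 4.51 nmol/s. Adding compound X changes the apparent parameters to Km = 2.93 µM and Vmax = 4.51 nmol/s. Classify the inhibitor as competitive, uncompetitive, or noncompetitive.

competitive

Km increases (1.56 → 2.93 µM) while Vmax is unchanged — the hallmark of competitive inhibition.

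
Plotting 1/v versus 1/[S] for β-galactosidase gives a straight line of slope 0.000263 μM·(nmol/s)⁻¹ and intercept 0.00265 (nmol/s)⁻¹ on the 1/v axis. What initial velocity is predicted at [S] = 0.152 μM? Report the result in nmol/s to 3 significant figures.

The y-intercept is 1/Vmax, so Vmax = 1/0.00265 = 377 nmol/s.
The slope is Km/Vmax, so Km = 0.000263 × 377 = 0.0992 μM.
Then v = 377 × 0.152/(0.0992 + 0.152) = 228 nmol/s.

228 nmol/s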